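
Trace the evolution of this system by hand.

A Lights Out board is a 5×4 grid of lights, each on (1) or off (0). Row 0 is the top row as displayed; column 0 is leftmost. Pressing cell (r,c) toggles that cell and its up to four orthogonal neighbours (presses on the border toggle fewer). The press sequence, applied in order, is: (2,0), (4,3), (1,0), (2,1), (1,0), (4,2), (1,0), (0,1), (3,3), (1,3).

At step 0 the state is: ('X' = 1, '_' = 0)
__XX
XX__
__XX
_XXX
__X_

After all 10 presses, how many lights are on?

12

0) __XX
XX__
__XX
_XXX
__X_
1) __XX
_X__
XXXX
XXXX
__X_
2) __XX
_X__
XXXX
XXX_
___X
3) X_XX
X___
_XXX
XXX_
___X
4) X_XX
XX__
X__X
X_X_
___X
5) __XX
____
___X
X_X_
___X
6) __XX
____
___X
X___
_XX_
7) X_XX
XX__
X__X
X___
_XX_
8) _X_X
X___
X__X
X___
_XX_
9) _X_X
X___
X___
X_XX
_XXX
10) _X__
X_XX
X__X
X_XX
_XXX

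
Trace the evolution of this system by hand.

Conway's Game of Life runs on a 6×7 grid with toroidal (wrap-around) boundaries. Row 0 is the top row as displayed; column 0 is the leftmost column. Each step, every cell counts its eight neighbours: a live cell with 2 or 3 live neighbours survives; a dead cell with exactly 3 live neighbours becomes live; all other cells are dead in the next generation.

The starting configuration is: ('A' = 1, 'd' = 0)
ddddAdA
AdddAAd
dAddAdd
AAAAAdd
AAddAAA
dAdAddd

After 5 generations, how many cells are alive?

0) ddddAdA
AdddAAd
dAddAdd
AAAAAdd
AAddAAA
dAdAddd
1) AddAAdA
AddAAdA
ddddddA
ddddddd
dddddAA
dAAAddd
2) ddddddA
dddAAdd
AddddAA
dddddAA
ddAdddd
dAAAddd
3) ddddAdd
AdddAdd
Adddddd
AddddAd
dAAAddd
dAAAddd
4) dAAdAdd
ddddddd
AAddddd
AdAdddA
AddAAdd
dAddAdd
5) dAAAddd
AdAdddd
AAddddA
ddAAddA
AdAAAAA
AAddAAd

21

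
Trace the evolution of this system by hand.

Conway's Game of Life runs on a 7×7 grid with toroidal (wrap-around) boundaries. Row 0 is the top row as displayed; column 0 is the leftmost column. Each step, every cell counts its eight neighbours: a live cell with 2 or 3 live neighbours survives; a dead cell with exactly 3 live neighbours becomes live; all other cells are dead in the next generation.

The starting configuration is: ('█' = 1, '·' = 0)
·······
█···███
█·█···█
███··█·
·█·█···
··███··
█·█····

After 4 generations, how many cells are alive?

[0] ·······
█···███
█·█···█
███··█·
·█·█···
··███··
█·█····
[1] ██···█·
██···█·
··███··
···█···
█······
····█··
·██····
[2] ·······
█··█·█·
·████··
··███··
·······
·█·····
███····
[3] █·█···█
·█·█···
·█···█·
·█··█··
··██···
███····
███····
[4] ···█··█
·█····█
██··█··
·█·██··
█··█···
█······
···█···

14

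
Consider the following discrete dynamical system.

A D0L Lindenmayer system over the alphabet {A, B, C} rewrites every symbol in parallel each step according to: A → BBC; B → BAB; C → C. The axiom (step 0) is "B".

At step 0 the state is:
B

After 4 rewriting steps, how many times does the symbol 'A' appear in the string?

[0] B
[1] BAB
[2] BABBBCBAB
[3] BABBBCBABBABBABCBABBBCBAB
[4] BABBBCBABBABBABCBABBBCBABBABBBCBABBABBBCBABCBABBBCBABBABBABCBABBBCBAB

16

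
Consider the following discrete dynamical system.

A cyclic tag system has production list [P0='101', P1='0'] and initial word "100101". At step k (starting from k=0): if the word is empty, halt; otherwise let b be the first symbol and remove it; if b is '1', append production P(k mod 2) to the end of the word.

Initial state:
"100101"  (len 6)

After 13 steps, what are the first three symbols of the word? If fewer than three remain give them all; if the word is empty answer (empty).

110

[0] "100101"  (len 6)
[1] "00101101"  (len 8)
[2] "0101101"  (len 7)
[3] "101101"  (len 6)
[4] "011010"  (len 6)
[5] "11010"  (len 5)
[6] "10100"  (len 5)
[7] "0100101"  (len 7)
[8] "100101"  (len 6)
[9] "00101101"  (len 8)
[10] "0101101"  (len 7)
[11] "101101"  (len 6)
[12] "011010"  (len 6)
[13] "11010"  (len 5)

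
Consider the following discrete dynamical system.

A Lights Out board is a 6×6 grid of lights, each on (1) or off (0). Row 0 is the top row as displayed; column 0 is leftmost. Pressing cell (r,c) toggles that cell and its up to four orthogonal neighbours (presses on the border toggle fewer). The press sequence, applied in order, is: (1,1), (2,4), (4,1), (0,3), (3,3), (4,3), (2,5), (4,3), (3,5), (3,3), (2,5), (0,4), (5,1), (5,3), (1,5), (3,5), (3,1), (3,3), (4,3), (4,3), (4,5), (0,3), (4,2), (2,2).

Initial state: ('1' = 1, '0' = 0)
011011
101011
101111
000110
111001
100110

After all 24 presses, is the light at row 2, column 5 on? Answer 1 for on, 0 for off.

1

t=0: 011011
101011
101111
000110
111001
100110
t=1: 001011
010011
111111
000110
111001
100110
t=2: 001011
010001
111000
000100
111001
100110
t=3: 001011
010001
111000
010100
000001
110110
t=4: 000101
010101
111000
010100
000001
110110
t=5: 000101
010101
111100
011010
000101
110110
t=6: 000101
010101
111100
011110
001011
110010
t=7: 000101
010100
111111
011111
001011
110010
t=8: 000101
010100
111111
011011
000101
110110
t=9: 000101
010100
111110
011000
000100
110110
t=10: 000101
010100
111010
010110
000000
110110
t=11: 000101
010101
111001
010111
000000
110110
t=12: 000010
010111
111001
010111
000000
110110
t=13: 000010
010111
111001
010111
010000
001110
t=14: 000010
010111
111001
010111
010100
000000
t=15: 000011
010100
111000
010111
010100
000000
t=16: 000011
010100
111001
010100
010101
000000
t=17: 000011
010100
101001
101100
000101
000000
t=18: 000011
010100
101101
100010
000001
000000
t=19: 000011
010100
101101
100110
001111
000100
t=20: 000011
010100
101101
100010
000001
000000
t=21: 000011
010100
101101
100011
000010
000001
t=22: 001101
010000
101101
100011
000010
000001
t=23: 001101
010000
101101
101011
011110
001001
t=24: 001101
011000
110001
100011
011110
001001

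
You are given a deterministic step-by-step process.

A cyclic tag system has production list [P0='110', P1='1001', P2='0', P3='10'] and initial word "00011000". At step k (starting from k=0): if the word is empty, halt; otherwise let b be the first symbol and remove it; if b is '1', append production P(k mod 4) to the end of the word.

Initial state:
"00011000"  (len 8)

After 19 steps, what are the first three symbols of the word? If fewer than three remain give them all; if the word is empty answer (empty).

k=0  "00011000"  (len 8)
k=1  "0011000"  (len 7)
k=2  "011000"  (len 6)
k=3  "11000"  (len 5)
k=4  "100010"  (len 6)
k=5  "00010110"  (len 8)
k=6  "0010110"  (len 7)
k=7  "010110"  (len 6)
k=8  "10110"  (len 5)
k=9  "0110110"  (len 7)
k=10  "110110"  (len 6)
k=11  "101100"  (len 6)
k=12  "0110010"  (len 7)
k=13  "110010"  (len 6)
k=14  "100101001"  (len 9)
k=15  "001010010"  (len 9)
k=16  "01010010"  (len 8)
k=17  "1010010"  (len 7)
k=18  "0100101001"  (len 10)
k=19  "100101001"  (len 9)

100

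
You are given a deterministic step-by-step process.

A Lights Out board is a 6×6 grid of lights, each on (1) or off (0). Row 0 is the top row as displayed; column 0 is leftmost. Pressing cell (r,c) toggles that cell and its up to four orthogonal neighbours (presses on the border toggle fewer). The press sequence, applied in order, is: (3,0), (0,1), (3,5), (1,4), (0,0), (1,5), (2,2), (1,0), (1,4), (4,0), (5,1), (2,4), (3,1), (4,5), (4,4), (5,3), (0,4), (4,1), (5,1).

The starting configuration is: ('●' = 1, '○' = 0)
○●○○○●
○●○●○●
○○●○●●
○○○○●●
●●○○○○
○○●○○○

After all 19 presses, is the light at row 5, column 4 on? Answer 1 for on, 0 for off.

gen 0: ○●○○○●
○●○●○●
○○●○●●
○○○○●●
●●○○○○
○○●○○○
gen 1: ○●○○○●
○●○●○●
●○●○●●
●●○○●●
○●○○○○
○○●○○○
gen 2: ●○●○○●
○○○●○●
●○●○●●
●●○○●●
○●○○○○
○○●○○○
gen 3: ●○●○○●
○○○●○●
●○●○●○
●●○○○○
○●○○○●
○○●○○○
gen 4: ●○●○●●
○○○○●○
●○●○○○
●●○○○○
○●○○○●
○○●○○○
gen 5: ○●●○●●
●○○○●○
●○●○○○
●●○○○○
○●○○○●
○○●○○○
gen 6: ○●●○●○
●○○○○●
●○●○○●
●●○○○○
○●○○○●
○○●○○○
gen 7: ○●●○●○
●○●○○●
●●○●○●
●●●○○○
○●○○○●
○○●○○○
gen 8: ●●●○●○
○●●○○●
○●○●○●
●●●○○○
○●○○○●
○○●○○○
gen 9: ●●●○○○
○●●●●○
○●○●●●
●●●○○○
○●○○○●
○○●○○○
gen 10: ●●●○○○
○●●●●○
○●○●●●
○●●○○○
●○○○○●
●○●○○○
gen 11: ●●●○○○
○●●●●○
○●○●●●
○●●○○○
●●○○○●
○●○○○○
gen 12: ●●●○○○
○●●●○○
○●○○○○
○●●○●○
●●○○○●
○●○○○○
gen 13: ●●●○○○
○●●●○○
○○○○○○
●○○○●○
●○○○○●
○●○○○○
gen 14: ●●●○○○
○●●●○○
○○○○○○
●○○○●●
●○○○●○
○●○○○●
gen 15: ●●●○○○
○●●●○○
○○○○○○
●○○○○●
●○○●○●
○●○○●●
gen 16: ●●●○○○
○●●●○○
○○○○○○
●○○○○●
●○○○○●
○●●●○●
gen 17: ●●●●●●
○●●●●○
○○○○○○
●○○○○●
●○○○○●
○●●●○●
gen 18: ●●●●●●
○●●●●○
○○○○○○
●●○○○●
○●●○○●
○○●●○●
gen 19: ●●●●●●
○●●●●○
○○○○○○
●●○○○●
○○●○○●
●●○●○●

0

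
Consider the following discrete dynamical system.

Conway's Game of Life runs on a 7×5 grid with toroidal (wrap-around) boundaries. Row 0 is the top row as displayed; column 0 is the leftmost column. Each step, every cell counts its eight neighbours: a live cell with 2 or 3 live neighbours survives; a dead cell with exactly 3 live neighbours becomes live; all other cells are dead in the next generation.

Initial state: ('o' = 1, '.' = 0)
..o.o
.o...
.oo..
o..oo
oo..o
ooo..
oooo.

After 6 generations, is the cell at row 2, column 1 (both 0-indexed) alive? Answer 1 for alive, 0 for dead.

1

0) ..o.o
.o...
.oo..
o..oo
oo..o
ooo..
oooo.
1) ....o
oo.o.
.oooo
...o.
.....
.....
.....
2) o...o
.o...
.o...
...oo
.....
.....
.....
3) o....
.o...
o.o..
.....
.....
.....
.....
4) .....
oo...
.o...
.....
.....
.....
.....
5) .....
oo...
oo...
.....
.....
.....
.....
6) .....
oo...
oo...
.....
.....
.....
.....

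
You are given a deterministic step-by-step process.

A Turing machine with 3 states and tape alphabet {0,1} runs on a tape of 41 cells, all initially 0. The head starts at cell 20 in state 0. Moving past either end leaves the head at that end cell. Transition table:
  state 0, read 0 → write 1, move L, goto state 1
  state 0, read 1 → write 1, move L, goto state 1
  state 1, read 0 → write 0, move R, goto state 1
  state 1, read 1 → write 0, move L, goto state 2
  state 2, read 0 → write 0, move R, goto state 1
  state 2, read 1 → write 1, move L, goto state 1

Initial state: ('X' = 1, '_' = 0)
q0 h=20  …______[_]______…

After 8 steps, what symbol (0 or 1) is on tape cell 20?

k=0  q0 h=20  …______[_]______…
k=1  q1 h=19  …______[_]X_____…
k=2  q1 h=20  …______[X]______…
k=3  q2 h=19  …______[_]______…
k=4  q1 h=20  …______[_]______…
k=5  q1 h=21  …______[_]______…
k=6  q1 h=22  …______[_]______…
k=7  q1 h=23  …______[_]______…
k=8  q1 h=24  …______[_]______…

0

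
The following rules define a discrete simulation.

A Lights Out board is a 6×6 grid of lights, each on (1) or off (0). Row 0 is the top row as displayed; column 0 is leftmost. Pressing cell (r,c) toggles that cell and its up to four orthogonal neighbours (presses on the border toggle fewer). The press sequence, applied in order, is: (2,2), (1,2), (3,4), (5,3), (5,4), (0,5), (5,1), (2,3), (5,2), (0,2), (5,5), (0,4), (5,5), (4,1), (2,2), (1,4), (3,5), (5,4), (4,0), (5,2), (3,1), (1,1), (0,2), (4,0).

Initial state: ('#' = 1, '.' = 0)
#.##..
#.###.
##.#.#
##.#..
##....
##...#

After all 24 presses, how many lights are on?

gen 0: #.##..
#.###.
##.#.#
##.#..
##....
##...#
gen 1: #.##..
#..##.
#.#..#
####..
##....
##...#
gen 2: #..#..
###.#.
#....#
####..
##....
##...#
gen 3: #..#..
###.#.
#...##
###.##
##..#.
##...#
gen 4: #..#..
###.#.
#...##
###.##
##.##.
######
gen 5: #..#..
###.#.
#...##
###.##
##.#..
###...
gen 6: #..###
###.##
#...##
###.##
##.#..
###...
gen 7: #..###
###.##
#...##
###.##
#..#..
......
gen 8: #..###
######
#.##.#
######
#..#..
......
gen 9: #..###
######
#.##.#
######
#.##..
.###..
gen 10: ###.##
##.###
#.##.#
######
#.##..
.###..
gen 11: ###.##
##.###
#.##.#
######
#.##.#
.#####
gen 12: ####..
##.#.#
#.##.#
######
#.##.#
.#####
gen 13: ####..
##.#.#
#.##.#
######
#.##..
.###..
gen 14: ####..
##.#.#
#.##.#
#.####
.#.#..
..##..
gen 15: ####..
####.#
##...#
#..###
.#.#..
..##..
gen 16: #####.
###.#.
##..##
#..###
.#.#..
..##..
gen 17: #####.
###.#.
##..#.
#..#..
.#.#.#
..##..
gen 18: #####.
###.#.
##..#.
#..#..
.#.###
..#.##
gen 19: #####.
###.#.
##..#.
...#..
#..###
#.#.##
gen 20: #####.
###.#.
##..#.
...#..
#.####
##.###
gen 21: #####.
###.#.
#...#.
####..
######
##.###
gen 22: #.###.
....#.
##..#.
####..
######
##.###
gen 23: ##..#.
..#.#.
##..#.
####..
######
##.###
gen 24: ##..#.
..#.#.
##..#.
.###..
..####
.#.###

19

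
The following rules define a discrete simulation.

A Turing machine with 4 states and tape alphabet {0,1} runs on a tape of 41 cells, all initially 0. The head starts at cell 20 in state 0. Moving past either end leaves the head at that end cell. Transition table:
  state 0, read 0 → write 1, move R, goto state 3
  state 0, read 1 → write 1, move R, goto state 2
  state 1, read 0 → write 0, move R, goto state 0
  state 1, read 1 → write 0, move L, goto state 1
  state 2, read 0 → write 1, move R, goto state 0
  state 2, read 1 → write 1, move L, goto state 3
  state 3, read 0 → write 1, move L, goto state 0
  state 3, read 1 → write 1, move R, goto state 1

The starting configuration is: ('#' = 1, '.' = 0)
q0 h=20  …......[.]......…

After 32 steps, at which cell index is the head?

20

gen 0: q0 h=20  …......[.]......…
gen 1: q3 h=21  ….....#[.]......…
gen 2: q0 h=20  …......[#]#.....…
gen 3: q2 h=21  ….....#[#]......…
gen 4: q3 h=20  …......[#]#.....…
gen 5: q1 h=21  ….....#[#]......…
gen 6: q1 h=20  …......[#]......…
gen 7: q1 h=19  …......[.]......…
gen 8: q0 h=20  …......[.]......…
gen 9: q3 h=21  ….....#[.]......…
gen 10: q0 h=20  …......[#]#.....…
gen 11: q2 h=21  ….....#[#]......…
gen 12: q3 h=20  …......[#]#.....…
gen 13: q1 h=21  ….....#[#]......…
gen 14: q1 h=20  …......[#]......…
gen 15: q1 h=19  …......[.]......…
gen 16: q0 h=20  …......[.]......…
gen 17: q3 h=21  ….....#[.]......…
gen 18: q0 h=20  …......[#]#.....…
gen 19: q2 h=21  ….....#[#]......…
gen 20: q3 h=20  …......[#]#.....…
gen 21: q1 h=21  ….....#[#]......…
gen 22: q1 h=20  …......[#]......…
gen 23: q1 h=19  …......[.]......…
gen 24: q0 h=20  …......[.]......…
gen 25: q3 h=21  ….....#[.]......…
gen 26: q0 h=20  …......[#]#.....…
gen 27: q2 h=21  ….....#[#]......…
gen 28: q3 h=20  …......[#]#.....…
gen 29: q1 h=21  ….....#[#]......…
gen 30: q1 h=20  …......[#]......…
gen 31: q1 h=19  …......[.]......…
gen 32: q0 h=20  …......[.]......…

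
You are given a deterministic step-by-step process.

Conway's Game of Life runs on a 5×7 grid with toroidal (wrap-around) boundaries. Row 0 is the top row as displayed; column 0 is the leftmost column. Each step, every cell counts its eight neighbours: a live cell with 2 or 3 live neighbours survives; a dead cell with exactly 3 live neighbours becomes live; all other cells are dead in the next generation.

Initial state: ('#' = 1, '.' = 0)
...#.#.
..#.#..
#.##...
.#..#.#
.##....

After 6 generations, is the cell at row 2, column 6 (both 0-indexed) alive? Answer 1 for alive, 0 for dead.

k=0  ...#.#.
..#.#..
#.##...
.#..#.#
.##....
k=1  .#.##..
.##.#..
#.#.##.
.......
######.
k=2  .......
#......
..#.##.
#......
##...#.
k=3  ##....#
.......
.#....#
#...##.
##....#
k=4  .#....#
.#....#
#....##
.....#.
.......
k=5  .......
.#.....
#....#.
.....#.
.......
k=6  .......
.......
......#
......#
.......

1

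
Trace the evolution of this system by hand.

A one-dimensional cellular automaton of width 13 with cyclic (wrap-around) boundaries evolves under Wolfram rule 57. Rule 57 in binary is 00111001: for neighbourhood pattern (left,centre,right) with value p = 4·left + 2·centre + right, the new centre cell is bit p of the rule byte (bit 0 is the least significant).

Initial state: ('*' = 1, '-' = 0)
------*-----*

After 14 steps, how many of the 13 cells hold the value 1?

[0] ------*-----*
[1] *****--****--
[2] *----*-*---*-
[3] -***--*-**--*
[4] **--*--**-*--
[5] *-*--*-*-*-*-
[6] -*-*--*-*-*-*
[7] *-*-*--*-*-*-
[8] -*-*-*--*-*-*
[9] *-*-*-*--*-*-
[10] -*-*-*-*--*-*
[11] *-*-*-*-*--*-
[12] -*-*-*-*-*--*
[13] *-*-*-*-*-*--
[14] -*-*-*-*-*-*-

6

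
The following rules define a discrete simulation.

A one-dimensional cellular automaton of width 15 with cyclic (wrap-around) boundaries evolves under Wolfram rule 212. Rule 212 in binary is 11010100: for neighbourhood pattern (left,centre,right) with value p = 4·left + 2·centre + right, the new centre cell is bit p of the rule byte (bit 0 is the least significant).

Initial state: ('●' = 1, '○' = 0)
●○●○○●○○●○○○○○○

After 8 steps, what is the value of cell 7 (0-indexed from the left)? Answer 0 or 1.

1

k=0  ●○●○○●○○●○○○○○○
k=1  ●○●●○●●○●●○○○○○
k=2  ●○○●○○●○○●●○○○○
k=3  ●●○●●○●●○○●●○○○
k=4  ○●○○●○○●●○○●●○○
k=5  ○●●○●●○○●●○○●●○
k=6  ○○●○○●●○○●●○○●●
k=7  ●○●●○○●●○○●●○○●
k=8  ●○○●●○○●●○○●●○○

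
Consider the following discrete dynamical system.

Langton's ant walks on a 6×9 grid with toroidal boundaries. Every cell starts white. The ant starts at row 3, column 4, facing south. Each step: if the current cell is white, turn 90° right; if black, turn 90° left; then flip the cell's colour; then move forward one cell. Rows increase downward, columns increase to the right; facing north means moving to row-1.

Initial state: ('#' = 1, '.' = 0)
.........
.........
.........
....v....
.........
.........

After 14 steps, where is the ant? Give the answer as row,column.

gen 0: .........
.........
.........
....v....
.........
.........
gen 1: .........
.........
.........
...<#....
.........
.........
gen 2: .........
.........
...^.....
...##....
.........
.........
gen 3: .........
.........
...#>....
...##....
.........
.........
gen 4: .........
.........
...##....
...#v....
.........
.........
gen 5: .........
.........
...##....
...#.>...
.........
.........
gen 6: .........
.........
...##....
...#.#...
.....v...
.........
gen 7: .........
.........
...##....
...#.#...
....<#...
.........
gen 8: .........
.........
...##....
...#^#...
....##...
.........
gen 9: .........
.........
...##....
...##>...
....##...
.........
gen 10: .........
.........
...##^...
...##....
....##...
.........
gen 11: .........
.........
...###>..
...##....
....##...
.........
gen 12: .........
.........
...####..
...##.v..
....##...
.........
gen 13: .........
.........
...####..
...##<#..
....##...
.........
gen 14: .........
.........
...##^#..
...####..
....##...
.........

2,5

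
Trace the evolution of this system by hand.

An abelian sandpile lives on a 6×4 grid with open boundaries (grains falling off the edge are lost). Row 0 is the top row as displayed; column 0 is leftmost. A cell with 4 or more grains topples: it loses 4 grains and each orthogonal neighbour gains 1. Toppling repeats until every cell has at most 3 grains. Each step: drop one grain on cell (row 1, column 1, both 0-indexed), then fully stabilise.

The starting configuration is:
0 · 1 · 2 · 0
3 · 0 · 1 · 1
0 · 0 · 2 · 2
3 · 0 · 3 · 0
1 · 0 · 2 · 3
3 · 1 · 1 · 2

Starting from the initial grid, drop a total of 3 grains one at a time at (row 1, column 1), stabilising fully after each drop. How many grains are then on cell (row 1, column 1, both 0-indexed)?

k=0  0 · 1 · 2 · 0
3 · 0 · 1 · 1
0 · 0 · 2 · 2
3 · 0 · 3 · 0
1 · 0 · 2 · 3
3 · 1 · 1 · 2
k=1  0 · 1 · 2 · 0
3 · 1 · 1 · 1
0 · 0 · 2 · 2
3 · 0 · 3 · 0
1 · 0 · 2 · 3
3 · 1 · 1 · 2
k=2  0 · 1 · 2 · 0
3 · 2 · 1 · 1
0 · 0 · 2 · 2
3 · 0 · 3 · 0
1 · 0 · 2 · 3
3 · 1 · 1 · 2
k=3  0 · 1 · 2 · 0
3 · 3 · 1 · 1
0 · 0 · 2 · 2
3 · 0 · 3 · 0
1 · 0 · 2 · 3
3 · 1 · 1 · 2

3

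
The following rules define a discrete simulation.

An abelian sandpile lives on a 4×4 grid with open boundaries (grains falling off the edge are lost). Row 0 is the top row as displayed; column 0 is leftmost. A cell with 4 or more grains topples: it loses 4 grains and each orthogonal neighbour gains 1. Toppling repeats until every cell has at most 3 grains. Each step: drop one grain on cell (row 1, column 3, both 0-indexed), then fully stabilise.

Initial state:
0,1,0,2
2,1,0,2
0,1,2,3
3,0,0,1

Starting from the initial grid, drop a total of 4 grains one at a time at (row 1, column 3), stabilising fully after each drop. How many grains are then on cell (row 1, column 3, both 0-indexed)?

3

step 0: 0,1,0,2
2,1,0,2
0,1,2,3
3,0,0,1
step 1: 0,1,0,2
2,1,0,3
0,1,2,3
3,0,0,1
step 2: 0,1,0,3
2,1,1,1
0,1,3,0
3,0,0,2
step 3: 0,1,0,3
2,1,1,2
0,1,3,0
3,0,0,2
step 4: 0,1,0,3
2,1,1,3
0,1,3,0
3,0,0,2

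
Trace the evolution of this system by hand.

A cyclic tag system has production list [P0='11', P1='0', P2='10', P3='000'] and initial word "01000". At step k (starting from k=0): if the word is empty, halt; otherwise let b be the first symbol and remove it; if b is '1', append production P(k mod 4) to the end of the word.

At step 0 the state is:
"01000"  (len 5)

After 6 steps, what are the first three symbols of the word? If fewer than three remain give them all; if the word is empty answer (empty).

t=0: "01000"  (len 5)
t=1: "1000"  (len 4)
t=2: "0000"  (len 4)
t=3: "000"  (len 3)
t=4: "00"  (len 2)
t=5: "0"  (len 1)
t=6: (halted — word empty)

(empty)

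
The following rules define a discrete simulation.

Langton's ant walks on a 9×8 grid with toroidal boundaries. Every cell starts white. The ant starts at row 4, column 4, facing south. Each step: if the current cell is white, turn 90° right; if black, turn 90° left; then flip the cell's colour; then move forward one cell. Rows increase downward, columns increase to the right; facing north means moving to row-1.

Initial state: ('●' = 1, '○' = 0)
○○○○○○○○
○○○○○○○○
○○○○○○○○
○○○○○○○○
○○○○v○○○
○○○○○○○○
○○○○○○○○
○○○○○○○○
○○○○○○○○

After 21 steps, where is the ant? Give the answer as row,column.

2,7

[0] ○○○○○○○○
○○○○○○○○
○○○○○○○○
○○○○○○○○
○○○○v○○○
○○○○○○○○
○○○○○○○○
○○○○○○○○
○○○○○○○○
[1] ○○○○○○○○
○○○○○○○○
○○○○○○○○
○○○○○○○○
○○○<●○○○
○○○○○○○○
○○○○○○○○
○○○○○○○○
○○○○○○○○
[2] ○○○○○○○○
○○○○○○○○
○○○○○○○○
○○○^○○○○
○○○●●○○○
○○○○○○○○
○○○○○○○○
○○○○○○○○
○○○○○○○○
[3] ○○○○○○○○
○○○○○○○○
○○○○○○○○
○○○●>○○○
○○○●●○○○
○○○○○○○○
○○○○○○○○
○○○○○○○○
○○○○○○○○
[4] ○○○○○○○○
○○○○○○○○
○○○○○○○○
○○○●●○○○
○○○●v○○○
○○○○○○○○
○○○○○○○○
○○○○○○○○
○○○○○○○○
[5] ○○○○○○○○
○○○○○○○○
○○○○○○○○
○○○●●○○○
○○○●○>○○
○○○○○○○○
○○○○○○○○
○○○○○○○○
○○○○○○○○
[6] ○○○○○○○○
○○○○○○○○
○○○○○○○○
○○○●●○○○
○○○●○●○○
○○○○○v○○
○○○○○○○○
○○○○○○○○
○○○○○○○○
[7] ○○○○○○○○
○○○○○○○○
○○○○○○○○
○○○●●○○○
○○○●○●○○
○○○○<●○○
○○○○○○○○
○○○○○○○○
○○○○○○○○
[8] ○○○○○○○○
○○○○○○○○
○○○○○○○○
○○○●●○○○
○○○●^●○○
○○○○●●○○
○○○○○○○○
○○○○○○○○
○○○○○○○○
[9] ○○○○○○○○
○○○○○○○○
○○○○○○○○
○○○●●○○○
○○○●●>○○
○○○○●●○○
○○○○○○○○
○○○○○○○○
○○○○○○○○
[10] ○○○○○○○○
○○○○○○○○
○○○○○○○○
○○○●●^○○
○○○●●○○○
○○○○●●○○
○○○○○○○○
○○○○○○○○
○○○○○○○○
[11] ○○○○○○○○
○○○○○○○○
○○○○○○○○
○○○●●●>○
○○○●●○○○
○○○○●●○○
○○○○○○○○
○○○○○○○○
○○○○○○○○
[12] ○○○○○○○○
○○○○○○○○
○○○○○○○○
○○○●●●●○
○○○●●○v○
○○○○●●○○
○○○○○○○○
○○○○○○○○
○○○○○○○○
[13] ○○○○○○○○
○○○○○○○○
○○○○○○○○
○○○●●●●○
○○○●●<●○
○○○○●●○○
○○○○○○○○
○○○○○○○○
○○○○○○○○
[14] ○○○○○○○○
○○○○○○○○
○○○○○○○○
○○○●●^●○
○○○●●●●○
○○○○●●○○
○○○○○○○○
○○○○○○○○
○○○○○○○○
[15] ○○○○○○○○
○○○○○○○○
○○○○○○○○
○○○●<○●○
○○○●●●●○
○○○○●●○○
○○○○○○○○
○○○○○○○○
○○○○○○○○
[16] ○○○○○○○○
○○○○○○○○
○○○○○○○○
○○○●○○●○
○○○●v●●○
○○○○●●○○
○○○○○○○○
○○○○○○○○
○○○○○○○○
[17] ○○○○○○○○
○○○○○○○○
○○○○○○○○
○○○●○○●○
○○○●○>●○
○○○○●●○○
○○○○○○○○
○○○○○○○○
○○○○○○○○
[18] ○○○○○○○○
○○○○○○○○
○○○○○○○○
○○○●○^●○
○○○●○○●○
○○○○●●○○
○○○○○○○○
○○○○○○○○
○○○○○○○○
[19] ○○○○○○○○
○○○○○○○○
○○○○○○○○
○○○●○●>○
○○○●○○●○
○○○○●●○○
○○○○○○○○
○○○○○○○○
○○○○○○○○
[20] ○○○○○○○○
○○○○○○○○
○○○○○○^○
○○○●○●○○
○○○●○○●○
○○○○●●○○
○○○○○○○○
○○○○○○○○
○○○○○○○○
[21] ○○○○○○○○
○○○○○○○○
○○○○○○●>
○○○●○●○○
○○○●○○●○
○○○○●●○○
○○○○○○○○
○○○○○○○○
○○○○○○○○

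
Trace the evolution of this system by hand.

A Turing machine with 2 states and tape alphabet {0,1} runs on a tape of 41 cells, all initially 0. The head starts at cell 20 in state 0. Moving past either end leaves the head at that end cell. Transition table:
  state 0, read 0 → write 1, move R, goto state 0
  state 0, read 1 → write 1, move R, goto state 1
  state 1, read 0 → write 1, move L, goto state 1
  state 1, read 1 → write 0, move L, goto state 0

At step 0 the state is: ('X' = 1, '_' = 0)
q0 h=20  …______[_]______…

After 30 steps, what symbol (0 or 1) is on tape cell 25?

[0] q0 h=20  …______[_]______…
[1] q0 h=21  …_____X[_]______…
[2] q0 h=22  …____XX[_]______…
[3] q0 h=23  …___XXX[_]______…
[4] q0 h=24  …__XXXX[_]______…
[5] q0 h=25  …_XXXXX[_]______…
[6] q0 h=26  …XXXXXX[_]______…
[7] q0 h=27  …XXXXXX[_]______…
[8] q0 h=28  …XXXXXX[_]______…
[9] q0 h=29  …XXXXXX[_]______…
[10] q0 h=30  …XXXXXX[_]______…
[11] q0 h=31  …XXXXXX[_]______…
[12] q0 h=32  …XXXXXX[_]______…
[13] q0 h=33  …XXXXXX[_]______…
[14] q0 h=34  …XXXXXX[_]______|
[15] q0 h=35  …XXXXXX[_]_____|
[16] q0 h=36  …XXXXXX[_]____|
[17] q0 h=37  …XXXXXX[_]___|
[18] q0 h=38  …XXXXXX[_]__|
[19] q0 h=39  …XXXXXX[_]_|
[20] q0 h=40  …XXXXXX[_]|
[21] q0 h=40  …XXXXXX[X]|
[22] q1 h=40  …XXXXXX[X]|
[23] q0 h=39  …XXXXXX[X]_|
[24] q1 h=40  …XXXXXX[_]|
[25] q1 h=39  …XXXXXX[X]X|
[26] q0 h=38  …XXXXXX[X]_X|
[27] q1 h=39  …XXXXXX[_]X|
[28] q1 h=38  …XXXXXX[X]XX|
[29] q0 h=37  …XXXXXX[X]_XX|
[30] q1 h=38  …XXXXXX[_]XX|

1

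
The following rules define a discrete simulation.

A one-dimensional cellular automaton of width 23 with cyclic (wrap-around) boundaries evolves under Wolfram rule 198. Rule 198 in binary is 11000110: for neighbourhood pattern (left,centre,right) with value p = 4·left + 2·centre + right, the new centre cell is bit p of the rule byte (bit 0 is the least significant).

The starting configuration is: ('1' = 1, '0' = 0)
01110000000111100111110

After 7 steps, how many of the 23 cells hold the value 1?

gen 0: 01110000000111100111110
gen 1: 10110000001011101011110
gen 2: 10010000011001101001110
gen 3: 10110000101010101010110
gen 4: 10010001101010101010010
gen 5: 10110010101010101010110
gen 6: 10010110101010101010010
gen 7: 10110010101010101010110

12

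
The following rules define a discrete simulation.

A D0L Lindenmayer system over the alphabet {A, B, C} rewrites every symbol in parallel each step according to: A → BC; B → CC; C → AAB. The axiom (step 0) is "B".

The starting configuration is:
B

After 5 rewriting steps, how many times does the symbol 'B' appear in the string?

0) B
1) CC
2) AABAAB
3) BCBCCCBCBCCC
4) CCAABCCAABAABAABCCAABCCAABAABAAB
5) AABAABBCBCCCAABAABBCBCCCBCBCCCBCBCCCAABAABBCBCCCAABAABBCBCCCBCBCCCBCBCCC

24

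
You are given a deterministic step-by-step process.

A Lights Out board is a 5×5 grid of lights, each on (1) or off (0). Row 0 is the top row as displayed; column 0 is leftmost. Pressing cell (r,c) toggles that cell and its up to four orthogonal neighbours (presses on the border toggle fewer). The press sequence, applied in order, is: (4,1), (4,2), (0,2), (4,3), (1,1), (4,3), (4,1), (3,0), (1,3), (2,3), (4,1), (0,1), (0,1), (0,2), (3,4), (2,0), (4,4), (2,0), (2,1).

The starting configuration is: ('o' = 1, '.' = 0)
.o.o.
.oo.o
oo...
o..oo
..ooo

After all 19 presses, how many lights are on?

12

t=0: .o.o.
.oo.o
oo...
o..oo
..ooo
t=1: .o.o.
.oo.o
oo...
oo.oo
oo.oo
t=2: .o.o.
.oo.o
oo...
ooooo
o.o.o
t=3: ..o..
.o..o
oo...
ooooo
o.o.o
t=4: ..o..
.o..o
oo...
ooo.o
o..o.
t=5: .oo..
o.o.o
o....
ooo.o
o..o.
t=6: .oo..
o.o.o
o....
ooooo
o.o.o
t=7: .oo..
o.o.o
o....
o.ooo
.o..o
t=8: .oo..
o.o.o
.....
.oooo
oo..o
t=9: .ooo.
o..o.
...o.
.oooo
oo..o
t=10: .ooo.
o....
..o.o
.oo.o
oo..o
t=11: .ooo.
o....
..o.o
..o.o
..o.o
t=12: o..o.
oo...
..o.o
..o.o
..o.o
t=13: .ooo.
o....
..o.o
..o.o
..o.o
t=14: .....
o.o..
..o.o
..o.o
..o.o
t=15: .....
o.o..
..o..
..oo.
..o..
t=16: .....
..o..
ooo..
o.oo.
..o..
t=17: .....
..o..
ooo..
o.ooo
..ooo
t=18: .....
o.o..
..o..
..ooo
..ooo
t=19: .....
ooo..
oo...
.oooo
..ooo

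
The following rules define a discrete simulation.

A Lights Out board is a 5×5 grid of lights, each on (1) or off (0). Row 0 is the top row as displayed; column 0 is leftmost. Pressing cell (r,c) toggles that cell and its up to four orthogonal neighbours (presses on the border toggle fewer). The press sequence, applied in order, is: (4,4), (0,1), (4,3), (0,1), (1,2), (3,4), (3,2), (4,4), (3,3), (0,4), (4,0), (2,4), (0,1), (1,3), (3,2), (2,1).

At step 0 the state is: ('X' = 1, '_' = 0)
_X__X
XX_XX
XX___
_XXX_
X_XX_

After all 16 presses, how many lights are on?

k=0  _X__X
XX_XX
XX___
_XXX_
X_XX_
k=1  _X__X
XX_XX
XX___
_XXXX
X_X_X
k=2  X_X_X
X__XX
XX___
_XXXX
X_X_X
k=3  X_X_X
X__XX
XX___
_XX_X
X__X_
k=4  _X__X
XX_XX
XX___
_XX_X
X__X_
k=5  _XX_X
X_X_X
XXX__
_XX_X
X__X_
k=6  _XX_X
X_X_X
XXX_X
_XXX_
X__XX
k=7  _XX_X
X_X_X
XX__X
_____
X_XXX
k=8  _XX_X
X_X_X
XX__X
____X
X_X__
k=9  _XX_X
X_X_X
XX_XX
__XX_
X_XX_
k=10  _XXX_
X_X__
XX_XX
__XX_
X_XX_
k=11  _XXX_
X_X__
XX_XX
X_XX_
_XXX_
k=12  _XXX_
X_X_X
XX___
X_XXX
_XXX_
k=13  X__X_
XXX_X
XX___
X_XXX
_XXX_
k=14  X____
XX_X_
XX_X_
X_XXX
_XXX_
k=15  X____
XX_X_
XXXX_
XX__X
_X_X_
k=16  X____
X__X_
___X_
X___X
_X_X_

8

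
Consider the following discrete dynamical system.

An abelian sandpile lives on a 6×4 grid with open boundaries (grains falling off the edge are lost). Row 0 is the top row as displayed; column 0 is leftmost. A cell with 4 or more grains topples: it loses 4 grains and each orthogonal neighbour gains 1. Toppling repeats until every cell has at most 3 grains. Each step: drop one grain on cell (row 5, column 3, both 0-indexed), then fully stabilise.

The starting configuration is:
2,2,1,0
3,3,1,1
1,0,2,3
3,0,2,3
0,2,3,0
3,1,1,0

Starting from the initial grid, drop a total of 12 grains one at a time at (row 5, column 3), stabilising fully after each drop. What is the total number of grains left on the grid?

39

0) 2,2,1,0
3,3,1,1
1,0,2,3
3,0,2,3
0,2,3,0
3,1,1,0
1) 2,2,1,0
3,3,1,1
1,0,2,3
3,0,2,3
0,2,3,0
3,1,1,1
2) 2,2,1,0
3,3,1,1
1,0,2,3
3,0,2,3
0,2,3,0
3,1,1,2
3) 2,2,1,0
3,3,1,1
1,0,2,3
3,0,2,3
0,2,3,0
3,1,1,3
4) 2,2,1,0
3,3,1,1
1,0,2,3
3,0,2,3
0,2,3,1
3,1,2,0
5) 2,2,1,0
3,3,1,1
1,0,2,3
3,0,2,3
0,2,3,1
3,1,2,1
6) 2,2,1,0
3,3,1,1
1,0,2,3
3,0,2,3
0,2,3,1
3,1,2,2
7) 2,2,1,0
3,3,1,1
1,0,2,3
3,0,2,3
0,2,3,1
3,1,2,3
8) 2,2,1,0
3,3,1,1
1,0,2,3
3,0,2,3
0,2,3,2
3,1,3,0
9) 2,2,1,0
3,3,1,1
1,0,2,3
3,0,2,3
0,2,3,2
3,1,3,1
10) 2,2,1,0
3,3,1,1
1,0,2,3
3,0,2,3
0,2,3,2
3,1,3,2
11) 2,2,1,0
3,3,1,1
1,0,2,3
3,0,2,3
0,2,3,2
3,1,3,3
12) 2,2,1,0
3,3,2,2
1,1,0,1
3,1,1,2
0,3,2,1
3,2,1,2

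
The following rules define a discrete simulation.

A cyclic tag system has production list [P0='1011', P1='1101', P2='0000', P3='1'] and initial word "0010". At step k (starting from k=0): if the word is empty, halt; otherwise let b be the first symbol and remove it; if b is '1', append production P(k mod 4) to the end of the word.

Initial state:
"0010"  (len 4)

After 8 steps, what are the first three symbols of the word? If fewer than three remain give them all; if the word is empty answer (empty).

(empty)

t=0: "0010"  (len 4)
t=1: "010"  (len 3)
t=2: "10"  (len 2)
t=3: "00000"  (len 5)
t=4: "0000"  (len 4)
t=5: "000"  (len 3)
t=6: "00"  (len 2)
t=7: "0"  (len 1)
t=8: (halted — word empty)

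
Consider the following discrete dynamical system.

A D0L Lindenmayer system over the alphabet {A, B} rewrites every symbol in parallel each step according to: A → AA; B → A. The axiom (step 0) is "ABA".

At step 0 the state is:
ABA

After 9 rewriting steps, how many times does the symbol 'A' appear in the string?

1280

step 0: ABA
step 1: AAAAA
step 2: AAAAAAAAAA
step 3: AAAAAAAAAAAAAAAAAAAA
step 4: AAAAAAAAAAAAAAAAAAAAAAAAAAAAAAAAAAAAAAAA
step 5: AAAAAAAAAAAAAAAAAAAAAAAAAAAAAAAAAAAAAAAAAAAAAAAAAAAAAAAAAAAAAAAAAAAAAAAAAAAAAAAA
step 6: AAAAAAAAAAAAAAAAAAAAAAAAAAAAAAAAAAAAAAAAAAAAAAAAAAAAAAAAAA…AAAAAAAAAAAAAAAAAAAAAAAAAAAAAAAAAAAAAAAAAAAAAAAAAAAAAAAAAA  (len 160)
step 7: AAAAAAAAAAAAAAAAAAAAAAAAAAAAAAAAAAAAAAAAAAAAAAAAAAAAAAAAAA…AAAAAAAAAAAAAAAAAAAAAAAAAAAAAAAAAAAAAAAAAAAAAAAAAAAAAAAAAA  (len 320)
step 8: AAAAAAAAAAAAAAAAAAAAAAAAAAAAAAAAAAAAAAAAAAAAAAAAAAAAAAAAAA…AAAAAAAAAAAAAAAAAAAAAAAAAAAAAAAAAAAAAAAAAAAAAAAAAAAAAAAAAA  (len 640)
step 9: AAAAAAAAAAAAAAAAAAAAAAAAAAAAAAAAAAAAAAAAAAAAAAAAAAAAAAAAAA…AAAAAAAAAAAAAAAAAAAAAAAAAAAAAAAAAAAAAAAAAAAAAAAAAAAAAAAAAA  (len 1280)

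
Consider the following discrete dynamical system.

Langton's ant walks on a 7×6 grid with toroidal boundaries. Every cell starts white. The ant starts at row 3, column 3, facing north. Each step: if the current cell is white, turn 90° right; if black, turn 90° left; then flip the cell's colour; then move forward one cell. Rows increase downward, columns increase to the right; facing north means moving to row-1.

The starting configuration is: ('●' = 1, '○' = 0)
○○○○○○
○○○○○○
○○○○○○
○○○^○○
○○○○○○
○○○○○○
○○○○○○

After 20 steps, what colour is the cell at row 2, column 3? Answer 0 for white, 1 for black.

k=0  ○○○○○○
○○○○○○
○○○○○○
○○○^○○
○○○○○○
○○○○○○
○○○○○○
k=1  ○○○○○○
○○○○○○
○○○○○○
○○○●>○
○○○○○○
○○○○○○
○○○○○○
k=2  ○○○○○○
○○○○○○
○○○○○○
○○○●●○
○○○○v○
○○○○○○
○○○○○○
k=3  ○○○○○○
○○○○○○
○○○○○○
○○○●●○
○○○<●○
○○○○○○
○○○○○○
k=4  ○○○○○○
○○○○○○
○○○○○○
○○○^●○
○○○●●○
○○○○○○
○○○○○○
k=5  ○○○○○○
○○○○○○
○○○○○○
○○<○●○
○○○●●○
○○○○○○
○○○○○○
k=6  ○○○○○○
○○○○○○
○○^○○○
○○●○●○
○○○●●○
○○○○○○
○○○○○○
k=7  ○○○○○○
○○○○○○
○○●>○○
○○●○●○
○○○●●○
○○○○○○
○○○○○○
k=8  ○○○○○○
○○○○○○
○○●●○○
○○●v●○
○○○●●○
○○○○○○
○○○○○○
k=9  ○○○○○○
○○○○○○
○○●●○○
○○<●●○
○○○●●○
○○○○○○
○○○○○○
k=10  ○○○○○○
○○○○○○
○○●●○○
○○○●●○
○○v●●○
○○○○○○
○○○○○○
k=11  ○○○○○○
○○○○○○
○○●●○○
○○○●●○
○<●●●○
○○○○○○
○○○○○○
k=12  ○○○○○○
○○○○○○
○○●●○○
○^○●●○
○●●●●○
○○○○○○
○○○○○○
k=13  ○○○○○○
○○○○○○
○○●●○○
○●>●●○
○●●●●○
○○○○○○
○○○○○○
k=14  ○○○○○○
○○○○○○
○○●●○○
○●●●●○
○●v●●○
○○○○○○
○○○○○○
k=15  ○○○○○○
○○○○○○
○○●●○○
○●●●●○
○●○>●○
○○○○○○
○○○○○○
k=16  ○○○○○○
○○○○○○
○○●●○○
○●●^●○
○●○○●○
○○○○○○
○○○○○○
k=17  ○○○○○○
○○○○○○
○○●●○○
○●<○●○
○●○○●○
○○○○○○
○○○○○○
k=18  ○○○○○○
○○○○○○
○○●●○○
○●○○●○
○●v○●○
○○○○○○
○○○○○○
k=19  ○○○○○○
○○○○○○
○○●●○○
○●○○●○
○<●○●○
○○○○○○
○○○○○○
k=20  ○○○○○○
○○○○○○
○○●●○○
○●○○●○
○○●○●○
○v○○○○
○○○○○○

1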